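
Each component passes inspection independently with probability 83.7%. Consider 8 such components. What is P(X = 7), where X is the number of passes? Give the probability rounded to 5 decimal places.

X ~ Binomial(n=8, p=0.837).
P(X=7) = C(8,7) · p^7 · (1−p)^1
= 8 · 0.28779 · 0.163 = 0.3752803

0.37528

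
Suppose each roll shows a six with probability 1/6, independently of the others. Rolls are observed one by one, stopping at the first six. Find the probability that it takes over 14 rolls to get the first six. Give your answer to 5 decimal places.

0.07789

Y = number of rolls to the first success; geometric, p = 0.166667.
P(Y > 14) = P(first 14 all fail) = (1−p)^14 = 0.0778866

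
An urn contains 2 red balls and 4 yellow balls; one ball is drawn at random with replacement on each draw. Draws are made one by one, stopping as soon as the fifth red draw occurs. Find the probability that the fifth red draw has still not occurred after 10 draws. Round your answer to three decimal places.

Needing more than 10 draws ⇔ fewer than 5 successes in the first 10. With X ~ Binomial(10, 0.333333), P(Y > 10) = P(X ≤ 4).
  k=0: C(10,0)·0.333333^0·0.666667^10 = 0.01734
  k=1: C(10,1)·0.333333^1·0.666667^9 = 0.08671
  k=2: C(10,2)·0.333333^2·0.666667^8 = 0.19509
  k=3: C(10,3)·0.333333^3·0.666667^7 = 0.26012
  k=4: C(10,4)·0.333333^4·0.666667^6 = 0.22761
P(X ≤ 4) = 0.78687

0.787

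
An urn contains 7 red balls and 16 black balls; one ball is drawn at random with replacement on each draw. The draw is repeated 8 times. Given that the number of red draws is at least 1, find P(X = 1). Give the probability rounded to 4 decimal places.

X ~ Binomial(8, 0.304348). Want P(X=1 | X≥1) = P(X=1) / P(X≥1).
P(X=1) = C(8,1)·0.304348^1·0.695652^7 = 0.191958
P(X≥1) = 1 − 0.054845 = 0.945155
Ratio = 0.191958 / 0.945155 = 0.203096

0.2031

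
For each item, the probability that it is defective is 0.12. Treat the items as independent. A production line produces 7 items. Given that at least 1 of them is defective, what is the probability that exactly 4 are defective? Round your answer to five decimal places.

X ~ Binomial(7, 0.12). Want P(X=4 | X≥1) = P(X=4) / P(X≥1).
P(X=4) = C(7,4)·0.12^4·0.88^3 = 0.0049459
P(X≥1) = 1 − 0.4086756 = 0.5913244
Ratio = 0.0049459 / 0.5913244 = 0.0083640

0.00836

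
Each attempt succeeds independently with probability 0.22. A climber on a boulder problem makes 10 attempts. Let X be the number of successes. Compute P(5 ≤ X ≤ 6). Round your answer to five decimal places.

0.04631

X ~ Binomial(10, 0.22); P(5 ≤ X ≤ 6) = Σ C(10,k) p^k (1−p)^(10−k) over k:
  k=5: C(10,5)·0.22^5·0.78^5 = 0.0374962
  k=6: C(10,6)·0.22^6·0.78^4 = 0.0088132
Total = 0.0463094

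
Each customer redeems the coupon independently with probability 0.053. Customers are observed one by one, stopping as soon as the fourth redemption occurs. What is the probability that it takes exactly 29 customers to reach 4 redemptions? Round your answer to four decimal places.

0.0066

Y = trial on which the fourth success occurs; negative binomial, r=4, p=0.053.
P(Y=29) = C(28,3) · p^4 · (1−p)^25
= 3276 · 7.8905e-06 · 0.2563 = 0.006625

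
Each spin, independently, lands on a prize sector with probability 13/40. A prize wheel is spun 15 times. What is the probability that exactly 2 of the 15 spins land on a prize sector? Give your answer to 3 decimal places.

0.067

X ~ Binomial(n=15, p=0.325).
P(X=2) = C(15,2) · p^2 · (1−p)^13
= 105 · 0.10562 · 0.0060388 = 0.06697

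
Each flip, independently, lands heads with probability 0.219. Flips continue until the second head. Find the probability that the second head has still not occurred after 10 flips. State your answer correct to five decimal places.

Needing more than 10 flips ⇔ fewer than 2 successes in the first 10. With X ~ Binomial(10, 0.219), P(Y > 10) = P(X ≤ 1).
  k=0: C(10,0)·0.219^0·0.781^10 = 0.0844326
  k=1: C(10,1)·0.219^1·0.781^9 = 0.2367573
P(X ≤ 1) = 0.3211900

0.32119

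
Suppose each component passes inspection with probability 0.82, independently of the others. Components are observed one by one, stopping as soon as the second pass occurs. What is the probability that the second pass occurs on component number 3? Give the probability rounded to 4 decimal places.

0.2421

Y = trial on which the second success occurs; negative binomial, r=2, p=0.82.
P(Y=3) = C(2,1) · p^2 · (1−p)^1
= 2 · 0.6724 · 0.18 = 0.242064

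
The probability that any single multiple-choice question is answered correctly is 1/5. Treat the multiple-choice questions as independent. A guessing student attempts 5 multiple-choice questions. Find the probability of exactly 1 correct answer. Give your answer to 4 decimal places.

0.4096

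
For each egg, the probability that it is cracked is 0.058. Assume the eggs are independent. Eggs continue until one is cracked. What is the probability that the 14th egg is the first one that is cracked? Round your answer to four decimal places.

0.0267

Geometric (trials to first success), p = 0.058.
P(Y = 14) = (1−p)^13 · p = 0.4599 · 0.058 = 0.026674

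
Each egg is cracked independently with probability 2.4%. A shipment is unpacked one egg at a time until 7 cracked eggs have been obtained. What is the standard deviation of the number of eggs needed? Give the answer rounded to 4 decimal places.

Y = total eggs until the seventh success; negative binomial with r=7, p=0.024.
SD(Y) = √[r(1−p)/p²] = √(11861.111111) = 108.908728

108.9087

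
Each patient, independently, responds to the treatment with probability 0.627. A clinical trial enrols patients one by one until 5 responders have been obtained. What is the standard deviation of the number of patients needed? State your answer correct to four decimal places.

2.1781

Y = total patients until the fifth success; negative binomial with r=5, p=0.627.
SD(Y) = √[r(1−p)/p²] = √(4.743990) = 2.178070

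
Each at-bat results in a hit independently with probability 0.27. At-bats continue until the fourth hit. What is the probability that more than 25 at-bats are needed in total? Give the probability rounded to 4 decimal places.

0.0642

Needing more than 25 at-bats ⇔ fewer than 4 successes in the first 25. With X ~ Binomial(25, 0.27), P(Y > 25) = P(X ≤ 3).
  k=0: C(25,0)·0.27^0·0.73^25 = 0.000383
  k=1: C(25,1)·0.27^1·0.73^24 = 0.003540
  k=2: C(25,2)·0.27^2·0.73^23 = 0.015714
  k=3: C(25,3)·0.27^3·0.73^22 = 0.044558
P(X ≤ 3) = 0.064194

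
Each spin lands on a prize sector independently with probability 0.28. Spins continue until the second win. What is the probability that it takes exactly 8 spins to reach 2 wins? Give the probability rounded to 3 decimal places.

0.076

Y = trial on which the second success occurs; negative binomial, r=2, p=0.28.
P(Y=8) = C(7,1) · p^2 · (1−p)^6
= 7 · 0.0784 · 0.13931 = 0.07646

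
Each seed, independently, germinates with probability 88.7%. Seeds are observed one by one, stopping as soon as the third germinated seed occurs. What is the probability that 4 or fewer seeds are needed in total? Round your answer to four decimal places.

0.9344

Finishing within 4 seeds ⇔ at least 3 successes in the first 4. With X ~ Binomial(4, 0.887), P(Y ≤ 4) = 1 − P(X ≤ 2).
  k=0: C(4,0)·0.887^0·0.113^4 = 0.000163
  k=1: C(4,1)·0.887^1·0.113^3 = 0.005119
  k=2: C(4,2)·0.887^2·0.113^2 = 0.060278
1 − 0.065560 = 0.934440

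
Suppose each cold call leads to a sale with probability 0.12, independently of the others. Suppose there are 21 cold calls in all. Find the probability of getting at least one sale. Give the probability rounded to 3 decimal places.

0.932

P(at least one) = 1 − P(none) = 1 − (1 − 0.12)^21
= 1 − 0.06826 = 0.93174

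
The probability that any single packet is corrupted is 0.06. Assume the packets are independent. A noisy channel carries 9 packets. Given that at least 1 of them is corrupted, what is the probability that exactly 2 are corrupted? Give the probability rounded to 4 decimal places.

0.1968

X ~ Binomial(9, 0.06). Want P(X=2 | X≥1) = P(X=2) / P(X≥1).
P(X=2) = C(9,2)·0.06^2·0.94^7 = 0.084043
P(X≥1) = 1 − 0.572995 = 0.427005
Ratio = 0.084043 / 0.427005 = 0.196819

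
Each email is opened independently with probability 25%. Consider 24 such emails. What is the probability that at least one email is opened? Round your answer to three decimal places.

0.999

P(at least one) = 1 − P(none) = 1 − (1 − 0.25)^24
= 1 − 0.00100 = 0.99900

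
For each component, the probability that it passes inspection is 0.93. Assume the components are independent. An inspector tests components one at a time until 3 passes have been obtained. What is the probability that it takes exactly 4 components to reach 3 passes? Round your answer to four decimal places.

Y = trial on which the third success occurs; negative binomial, r=3, p=0.93.
P(Y=4) = C(3,2) · p^3 · (1−p)^1
= 3 · 0.80436 · 0.07 = 0.168915

0.1689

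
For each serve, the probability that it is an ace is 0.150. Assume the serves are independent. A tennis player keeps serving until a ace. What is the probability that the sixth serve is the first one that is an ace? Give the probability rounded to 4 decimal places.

0.0666

Geometric (trials to first success), p = 0.15.
P(Y = 6) = (1−p)^5 · p = 0.44371 · 0.15 = 0.066556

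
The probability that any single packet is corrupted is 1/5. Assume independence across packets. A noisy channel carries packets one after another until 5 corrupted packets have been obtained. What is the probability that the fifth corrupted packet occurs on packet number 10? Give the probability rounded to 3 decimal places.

0.013

Y = trial on which the fifth success occurs; negative binomial, r=5, p=0.20.
P(Y=10) = C(9,4) · p^5 · (1−p)^5
= 126 · 0.00032 · 0.32768 = 0.01321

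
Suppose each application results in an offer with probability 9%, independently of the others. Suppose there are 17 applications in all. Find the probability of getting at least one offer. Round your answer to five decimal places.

P(at least one) = 1 − P(none) = 1 − (1 − 0.09)^17
= 1 − 0.2012351 = 0.7987649

0.79876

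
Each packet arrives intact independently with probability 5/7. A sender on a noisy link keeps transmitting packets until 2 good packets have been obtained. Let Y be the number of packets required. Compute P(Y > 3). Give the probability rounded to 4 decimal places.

0.1983

Needing more than 3 packets ⇔ fewer than 2 successes in the first 3. With X ~ Binomial(3, 0.714286), P(Y > 3) = P(X ≤ 1).
  k=0: C(3,0)·0.714286^0·0.285714^3 = 0.023324
  k=1: C(3,1)·0.714286^1·0.285714^2 = 0.174927
P(X ≤ 1) = 0.198251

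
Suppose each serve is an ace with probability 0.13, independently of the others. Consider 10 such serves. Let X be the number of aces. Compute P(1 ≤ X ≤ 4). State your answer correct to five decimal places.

0.74628

X ~ Binomial(10, 0.13); P(1 ≤ X ≤ 4) = Σ C(10,k) p^k (1−p)^(10−k) over k:
  k=1: C(10,1)·0.13^1·0.87^9 = 0.3712074
  k=2: C(10,2)·0.13^2·0.87^8 = 0.2496050
  k=3: C(10,3)·0.13^3·0.87^7 = 0.0994595
  k=4: C(10,4)·0.13^4·0.87^6 = 0.0260081
Total = 0.7462799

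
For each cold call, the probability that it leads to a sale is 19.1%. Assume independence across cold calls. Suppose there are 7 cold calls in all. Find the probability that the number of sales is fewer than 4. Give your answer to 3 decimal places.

0.972

X ~ Binomial(7, 0.191); P(X ≤ 3) = Σ C(7,k) p^k (1−p)^(7−k) over k:
  k=0: C(7,0)·0.191^0·0.809^7 = 0.22680
  k=1: C(7,1)·0.191^1·0.809^6 = 0.37482
  k=2: C(7,2)·0.191^2·0.809^5 = 0.26548
  k=3: C(7,3)·0.191^3·0.809^4 = 0.10446
Total = 0.97156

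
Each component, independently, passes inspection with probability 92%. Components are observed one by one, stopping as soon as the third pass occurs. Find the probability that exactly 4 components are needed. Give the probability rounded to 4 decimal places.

Y = trial on which the third success occurs; negative binomial, r=3, p=0.92.
P(Y=4) = C(3,2) · p^3 · (1−p)^1
= 3 · 0.77869 · 0.08 = 0.186885

0.1869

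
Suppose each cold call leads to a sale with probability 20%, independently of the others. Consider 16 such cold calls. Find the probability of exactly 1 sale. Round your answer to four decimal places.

X ~ Binomial(n=16, p=0.20).
P(X=1) = C(16,1) · p^1 · (1−p)^15
= 16 · 0.2 · 0.035184 = 0.112590

0.1126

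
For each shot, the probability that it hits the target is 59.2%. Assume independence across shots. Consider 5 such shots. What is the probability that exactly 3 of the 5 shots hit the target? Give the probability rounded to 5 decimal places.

X ~ Binomial(n=5, p=0.592).
P(X=3) = C(5,3) · p^3 · (1−p)^2
= 10 · 0.20747 · 0.16646 = 0.3453707

0.34537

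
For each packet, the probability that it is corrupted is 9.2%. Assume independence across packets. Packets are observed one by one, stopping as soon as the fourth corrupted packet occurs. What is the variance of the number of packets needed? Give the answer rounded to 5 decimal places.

Y = total packets until the fourth success; negative binomial with r=4, p=0.092.
Var(Y) = r(1−p)/p² = 4·0.908 / 0.092² = 429.1115312

429.11153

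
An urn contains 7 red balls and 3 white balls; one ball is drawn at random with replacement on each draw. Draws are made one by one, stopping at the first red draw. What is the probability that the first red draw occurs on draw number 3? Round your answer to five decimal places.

Geometric (trials to first success), p = 0.70.
P(Y = 3) = (1−p)^2 · p = 0.09 · 0.70 = 0.0630000

0.06300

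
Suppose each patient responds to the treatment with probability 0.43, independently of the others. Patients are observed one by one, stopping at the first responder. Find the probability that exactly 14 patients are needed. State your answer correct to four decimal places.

Geometric (trials to first success), p = 0.43.
P(Y = 14) = (1−p)^13 · p = 0.00067046 · 0.43 = 0.000288

0.0003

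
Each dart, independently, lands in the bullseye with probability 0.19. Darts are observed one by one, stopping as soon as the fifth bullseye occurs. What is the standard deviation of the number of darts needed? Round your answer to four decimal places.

Y = total darts until the fifth success; negative binomial with r=5, p=0.19.
SD(Y) = √[r(1−p)/p²] = √(112.188366) = 10.591901

10.5919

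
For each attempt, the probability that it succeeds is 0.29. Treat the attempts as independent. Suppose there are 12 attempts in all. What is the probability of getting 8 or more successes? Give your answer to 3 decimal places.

0.008

X ~ Binomial(12, 0.29); P(X ≥ 8) = Σ C(12,k) p^k (1−p)^(12−k) over k:
  k=8: C(12,8)·0.29^8·0.71^4 = 0.00629
  k=9: C(12,9)·0.29^9·0.71^3 = 0.00114
  k=10: C(12,10)·0.29^10·0.71^2 = 0.00014
  k=11: C(12,11)·0.29^11·0.71^1 = 0.00001
  k=12: C(12,12)·0.29^12·0.71^0 = 0.00000
Total = 0.00759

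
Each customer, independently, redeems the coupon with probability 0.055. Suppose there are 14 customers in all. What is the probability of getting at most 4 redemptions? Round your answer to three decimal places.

0.999

X ~ Binomial(14, 0.055); P(X ≤ 4) = Σ C(14,k) p^k (1−p)^(14−k) over k:
  k=0: C(14,0)·0.055^0·0.945^14 = 0.45294
  k=1: C(14,1)·0.055^1·0.945^13 = 0.36907
  k=2: C(14,2)·0.055^2·0.945^12 = 0.13962
  k=3: C(14,3)·0.055^3·0.945^11 = 0.03250
  k=4: C(14,4)·0.055^4·0.945^10 = 0.00520
Total = 0.99934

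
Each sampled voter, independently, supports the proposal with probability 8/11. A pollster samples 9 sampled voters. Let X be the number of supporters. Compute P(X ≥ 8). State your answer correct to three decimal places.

X ~ Binomial(9, 0.727273); P(X ≥ 8) = Σ C(9,k) p^k (1−p)^(9−k) over k:
  k=8: C(9,8)·0.727273^8·0.272727^1 = 0.19211
  k=9: C(9,9)·0.727273^9·0.272727^0 = 0.05692
Total = 0.24903

0.249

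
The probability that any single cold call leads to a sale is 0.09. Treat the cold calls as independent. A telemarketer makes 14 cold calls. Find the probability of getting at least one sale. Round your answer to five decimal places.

0.73296

P(at least one) = 1 − P(none) = 1 − (1 − 0.09)^14
= 1 − 0.2670420 = 0.7329580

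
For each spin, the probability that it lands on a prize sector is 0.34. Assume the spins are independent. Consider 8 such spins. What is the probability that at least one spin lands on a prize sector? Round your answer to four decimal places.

0.9640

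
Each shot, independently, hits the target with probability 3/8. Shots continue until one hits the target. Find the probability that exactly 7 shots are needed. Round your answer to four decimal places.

0.0224

Geometric (trials to first success), p = 0.375.
P(Y = 7) = (1−p)^6 · p = 0.059605 · 0.375 = 0.022352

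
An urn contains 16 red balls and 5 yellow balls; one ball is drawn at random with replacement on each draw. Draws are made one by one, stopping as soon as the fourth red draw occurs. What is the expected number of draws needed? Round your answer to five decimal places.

5.25000

Y = total draws until the fourth success; negative binomial with r=4, p=0.761905.
E[Y] = r / p = 4 / 0.761905 = 5.2500000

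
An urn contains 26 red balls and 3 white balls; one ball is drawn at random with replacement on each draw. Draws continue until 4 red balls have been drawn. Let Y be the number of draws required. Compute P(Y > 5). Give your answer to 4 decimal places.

0.0865

Needing more than 5 draws ⇔ fewer than 4 successes in the first 5. With X ~ Binomial(5, 0.896552), P(Y > 5) = P(X ≤ 3).
  k=0: C(5,0)·0.896552^0·0.103448^5 = 0.000012
  k=1: C(5,1)·0.896552^1·0.103448^4 = 0.000513
  k=2: C(5,2)·0.896552^2·0.103448^3 = 0.008899
  k=3: C(5,3)·0.896552^3·0.103448^2 = 0.077121
P(X ≤ 3) = 0.086545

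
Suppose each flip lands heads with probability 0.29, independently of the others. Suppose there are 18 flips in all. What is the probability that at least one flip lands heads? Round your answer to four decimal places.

0.9979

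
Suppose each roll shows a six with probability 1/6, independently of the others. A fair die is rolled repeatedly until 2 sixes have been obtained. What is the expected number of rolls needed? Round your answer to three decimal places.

12.000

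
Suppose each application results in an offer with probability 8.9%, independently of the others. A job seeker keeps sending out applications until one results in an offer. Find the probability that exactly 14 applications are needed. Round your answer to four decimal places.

0.0265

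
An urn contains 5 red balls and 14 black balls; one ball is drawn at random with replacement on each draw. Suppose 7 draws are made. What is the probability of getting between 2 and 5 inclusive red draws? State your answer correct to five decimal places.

0.58545

X ~ Binomial(7, 0.263158); P(2 ≤ X ≤ 5) = Σ C(7,k) p^k (1−p)^(7−k) over k:
  k=2: C(7,2)·0.263158^2·0.736842^5 = 0.3158816
  k=3: C(7,3)·0.263158^3·0.736842^4 = 0.1880247
  k=4: C(7,4)·0.263158^4·0.736842^3 = 0.0671517
  k=5: C(7,5)·0.263158^5·0.736842^2 = 0.0143896
Total = 0.5854476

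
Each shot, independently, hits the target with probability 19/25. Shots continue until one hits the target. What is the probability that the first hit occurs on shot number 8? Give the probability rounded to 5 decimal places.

0.00003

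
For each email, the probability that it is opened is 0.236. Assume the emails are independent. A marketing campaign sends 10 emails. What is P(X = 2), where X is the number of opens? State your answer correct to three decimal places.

0.291

X ~ Binomial(n=10, p=0.236).
P(X=2) = C(10,2) · p^2 · (1−p)^8
= 45 · 0.055696 · 0.11608 = 0.29093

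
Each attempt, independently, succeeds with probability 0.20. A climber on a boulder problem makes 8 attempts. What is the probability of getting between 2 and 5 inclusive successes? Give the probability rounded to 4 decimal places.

0.4955

X ~ Binomial(8, 0.20); P(2 ≤ X ≤ 5) = Σ C(8,k) p^k (1−p)^(8−k) over k:
  k=2: C(8,2)·0.20^2·0.80^6 = 0.293601
  k=3: C(8,3)·0.20^3·0.80^5 = 0.146801
  k=4: C(8,4)·0.20^4·0.80^4 = 0.045875
  k=5: C(8,5)·0.20^5·0.80^3 = 0.009175
Total = 0.495452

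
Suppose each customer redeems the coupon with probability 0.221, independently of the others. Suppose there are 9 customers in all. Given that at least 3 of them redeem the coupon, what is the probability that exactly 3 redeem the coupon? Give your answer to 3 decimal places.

0.636

X ~ Binomial(9, 0.221). Want P(X=3 | X≥3) = P(X=3) / P(X≥3).
P(X=3) = C(9,3)·0.221^3·0.779^6 = 0.20262
P(X≥3) = 1 − 0.10564 − 0.26973 − 0.30609 = 0.31853
Ratio = 0.20262 / 0.31853 = 0.63610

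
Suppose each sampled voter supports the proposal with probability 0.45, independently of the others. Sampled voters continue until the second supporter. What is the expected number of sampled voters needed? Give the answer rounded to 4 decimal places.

Y = total sampled voters until the second success; negative binomial with r=2, p=0.45.
E[Y] = r / p = 2 / 0.45 = 4.444444

4.4444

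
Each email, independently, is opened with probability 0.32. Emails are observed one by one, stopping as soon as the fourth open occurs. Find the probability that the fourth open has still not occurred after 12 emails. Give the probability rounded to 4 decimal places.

Needing more than 12 emails ⇔ fewer than 4 successes in the first 12. With X ~ Binomial(12, 0.32), P(Y > 12) = P(X ≤ 3).
  k=0: C(12,0)·0.32^0·0.68^12 = 0.009775
  k=1: C(12,1)·0.32^1·0.68^11 = 0.055199
  k=2: C(12,2)·0.32^2·0.68^10 = 0.142867
  k=3: C(12,3)·0.32^3·0.68^9 = 0.224106
P(X ≤ 3) = 0.431947

0.4319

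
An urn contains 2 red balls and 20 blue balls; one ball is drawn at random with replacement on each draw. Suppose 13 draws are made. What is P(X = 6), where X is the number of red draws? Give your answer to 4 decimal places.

0.0005

X ~ Binomial(n=13, p=0.090909).
P(X=6) = C(13,6) · p^6 · (1−p)^7
= 1716 · 5.6447e-07 · 0.51316 = 0.000497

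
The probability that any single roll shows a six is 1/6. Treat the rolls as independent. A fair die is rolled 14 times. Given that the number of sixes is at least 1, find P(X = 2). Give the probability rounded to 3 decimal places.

0.307

X ~ Binomial(14, 0.166667). Want P(X=2 | X≥1) = P(X=2) / P(X≥1).
P(X=2) = C(14,2)·0.166667^2·0.833333^12 = 0.28351
P(X≥1) = 1 − 0.07789 = 0.92211
Ratio = 0.28351 / 0.92211 = 0.30745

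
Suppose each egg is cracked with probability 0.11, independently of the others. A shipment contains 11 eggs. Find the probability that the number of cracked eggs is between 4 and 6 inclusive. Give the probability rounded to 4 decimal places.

X ~ Binomial(11, 0.11); P(4 ≤ X ≤ 6) = Σ C(11,k) p^k (1−p)^(11−k) over k:
  k=4: C(11,4)·0.11^4·0.89^7 = 0.021371
  k=5: C(11,5)·0.11^5·0.89^6 = 0.003698
  k=6: C(11,6)·0.11^6·0.89^5 = 0.000457
Total = 0.025525

0.0255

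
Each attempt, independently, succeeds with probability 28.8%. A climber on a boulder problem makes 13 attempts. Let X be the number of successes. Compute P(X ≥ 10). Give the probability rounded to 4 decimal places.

X ~ Binomial(13, 0.288); P(X ≥ 10) = Σ C(13,k) p^k (1−p)^(13−k) over k:
  k=10: C(13,10)·0.288^10·0.712^3 = 0.000405
  k=11: C(13,11)·0.288^11·0.712^2 = 0.000045
  k=12: C(13,12)·0.288^12·0.712^1 = 0.000003
  k=13: C(13,13)·0.288^13·0.712^0 = 0.000000
Total = 0.000453

0.0005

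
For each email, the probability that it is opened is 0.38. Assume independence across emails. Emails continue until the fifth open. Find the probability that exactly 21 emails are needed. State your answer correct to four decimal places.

Y = trial on which the fifth success occurs; negative binomial, r=5, p=0.38.
P(Y=21) = C(20,4) · p^5 · (1−p)^16
= 4845 · 0.0079235 · 0.00047672 = 0.018301

0.0183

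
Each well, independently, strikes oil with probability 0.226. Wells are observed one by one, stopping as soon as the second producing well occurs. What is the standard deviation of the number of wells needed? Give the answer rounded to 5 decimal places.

5.50525

Y = total wells until the second success; negative binomial with r=2, p=0.226.
SD(Y) = √[r(1−p)/p²] = √(30.3077766) = 5.5052499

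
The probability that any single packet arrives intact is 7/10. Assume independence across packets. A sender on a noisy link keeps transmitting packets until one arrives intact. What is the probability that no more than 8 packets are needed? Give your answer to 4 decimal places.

0.9999

Y = number of packets to the first success; geometric, p = 0.70.
P(Y ≤ 8) = 1 − (1−p)^8 = 1 − 0.000066 = 0.999934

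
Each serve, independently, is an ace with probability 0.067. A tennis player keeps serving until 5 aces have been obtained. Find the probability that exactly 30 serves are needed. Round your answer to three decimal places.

0.006

Y = trial on which the fifth success occurs; negative binomial, r=5, p=0.067.
P(Y=30) = C(29,4) · p^5 · (1−p)^25
= 23751 · 1.3501e-06 · 0.17662 = 0.00566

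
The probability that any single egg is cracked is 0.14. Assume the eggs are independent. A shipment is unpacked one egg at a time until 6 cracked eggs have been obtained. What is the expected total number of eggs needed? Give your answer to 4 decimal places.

Y = total eggs until the sixth success; negative binomial with r=6, p=0.14.
E[Y] = r / p = 6 / 0.14 = 42.857143

42.8571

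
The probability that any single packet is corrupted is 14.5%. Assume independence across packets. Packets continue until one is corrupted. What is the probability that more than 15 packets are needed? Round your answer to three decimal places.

Y = number of packets to the first success; geometric, p = 0.145.
P(Y > 15) = P(first 15 all fail) = (1−p)^15 = 0.09539

0.095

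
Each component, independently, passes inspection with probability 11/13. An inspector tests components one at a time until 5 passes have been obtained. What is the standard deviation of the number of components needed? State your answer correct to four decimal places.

1.0365

Y = total components until the fifth success; negative binomial with r=5, p=0.846154.
SD(Y) = √[r(1−p)/p²] = √(1.074380) = 1.036523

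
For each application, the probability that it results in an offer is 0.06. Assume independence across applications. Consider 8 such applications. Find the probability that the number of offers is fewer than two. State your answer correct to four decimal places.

X ~ Binomial(8, 0.06); P(X ≤ 1) = Σ C(8,k) p^k (1−p)^(8−k) over k:
  k=0: C(8,0)·0.06^0·0.94^8 = 0.609569
  k=1: C(8,1)·0.06^1·0.94^7 = 0.311269
Total = 0.920838

0.9208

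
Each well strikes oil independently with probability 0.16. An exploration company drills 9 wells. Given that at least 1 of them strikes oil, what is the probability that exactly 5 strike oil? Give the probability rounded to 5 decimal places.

0.00831

X ~ Binomial(9, 0.16). Want P(X=5 | X≥1) = P(X=5) / P(X≥1).
P(X=5) = C(9,5)·0.16^5·0.84^4 = 0.0065779
P(X≥1) = 1 − 0.2082157 = 0.7917843
Ratio = 0.0065779 / 0.7917843 = 0.0083077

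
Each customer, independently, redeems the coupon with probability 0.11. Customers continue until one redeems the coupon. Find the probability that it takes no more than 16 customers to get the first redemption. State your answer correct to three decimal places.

Y = number of customers to the first success; geometric, p = 0.11.
P(Y ≤ 16) = 1 − (1−p)^16 = 1 − 0.15497 = 0.84503

0.845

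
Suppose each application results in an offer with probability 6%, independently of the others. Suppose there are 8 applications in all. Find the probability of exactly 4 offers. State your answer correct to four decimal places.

X ~ Binomial(n=8, p=0.06).
P(X=4) = C(8,4) · p^4 · (1−p)^4
= 70 · 1.296e-05 · 0.78075 = 0.000708

0.0007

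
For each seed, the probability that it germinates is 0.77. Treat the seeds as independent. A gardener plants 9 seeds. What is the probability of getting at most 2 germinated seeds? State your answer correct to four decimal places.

0.0008

X ~ Binomial(9, 0.77); P(X ≤ 2) = Σ C(9,k) p^k (1−p)^(9−k) over k:
  k=0: C(9,0)·0.77^0·0.23^9 = 0.000002
  k=1: C(9,1)·0.77^1·0.23^8 = 0.000054
  k=2: C(9,2)·0.77^2·0.23^7 = 0.000727
Total = 0.000783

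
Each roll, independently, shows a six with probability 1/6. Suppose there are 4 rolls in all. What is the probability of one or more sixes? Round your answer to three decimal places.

P(at least one) = 1 − P(none) = 1 − (1 − 0.166667)^4
= 1 − 0.48225 = 0.51775

0.518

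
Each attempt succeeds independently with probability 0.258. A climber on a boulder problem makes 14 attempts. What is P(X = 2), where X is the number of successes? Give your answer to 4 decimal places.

X ~ Binomial(n=14, p=0.258).
P(X=2) = C(14,2) · p^2 · (1−p)^12
= 91 · 0.066564 · 0.027851 = 0.168705

0.1687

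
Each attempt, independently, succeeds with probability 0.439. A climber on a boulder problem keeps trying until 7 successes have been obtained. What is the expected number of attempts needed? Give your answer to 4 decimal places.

Y = total attempts until the seventh success; negative binomial with r=7, p=0.439.
E[Y] = r / p = 7 / 0.439 = 15.945330

15.9453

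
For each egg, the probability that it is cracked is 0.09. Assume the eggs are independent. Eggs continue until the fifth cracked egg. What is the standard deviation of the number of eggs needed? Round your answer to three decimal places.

23.701

Y = total eggs until the fifth success; negative binomial with r=5, p=0.09.
SD(Y) = √[r(1−p)/p²] = √(561.72840) = 23.70081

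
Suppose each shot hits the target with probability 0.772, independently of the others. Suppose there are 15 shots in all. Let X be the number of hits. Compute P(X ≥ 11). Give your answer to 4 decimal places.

0.7566

X ~ Binomial(15, 0.772); P(X ≥ 11) = Σ C(15,k) p^k (1−p)^(15−k) over k:
  k=11: C(15,11)·0.772^11·0.228^4 = 0.214123
  k=12: C(15,12)·0.772^12·0.228^3 = 0.241670
  k=13: C(15,13)·0.772^13·0.228^2 = 0.188836
  k=14: C(15,14)·0.772^14·0.228^1 = 0.091342
  k=15: C(15,15)·0.772^15·0.228^0 = 0.020619
Total = 0.756589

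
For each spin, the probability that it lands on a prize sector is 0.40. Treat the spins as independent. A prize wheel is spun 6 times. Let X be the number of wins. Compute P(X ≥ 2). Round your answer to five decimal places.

X ~ Binomial(6, 0.40); P(X ≥ 2) = Σ C(6,k) p^k (1−p)^(6−k) over k:
  k=2: C(6,2)·0.40^2·0.60^4 = 0.3110400
  k=3: C(6,3)·0.40^3·0.60^3 = 0.2764800
  k=4: C(6,4)·0.40^4·0.60^2 = 0.1382400
  k=5: C(6,5)·0.40^5·0.60^1 = 0.0368640
  k=6: C(6,6)·0.40^6·0.60^0 = 0.0040960
Total = 0.7667200

0.76672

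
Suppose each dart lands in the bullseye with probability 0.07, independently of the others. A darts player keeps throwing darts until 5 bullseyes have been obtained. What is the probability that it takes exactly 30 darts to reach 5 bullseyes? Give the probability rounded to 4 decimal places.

Y = trial on which the fifth success occurs; negative binomial, r=5, p=0.07.
P(Y=30) = C(29,4) · p^5 · (1−p)^25
= 23751 · 1.6807e-06 · 0.16296 = 0.006505

0.0065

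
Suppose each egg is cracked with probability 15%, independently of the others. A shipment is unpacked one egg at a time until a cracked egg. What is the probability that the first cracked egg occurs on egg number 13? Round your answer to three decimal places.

0.021

Geometric (trials to first success), p = 0.15.
P(Y = 13) = (1−p)^12 · p = 0.14224 · 0.15 = 0.02134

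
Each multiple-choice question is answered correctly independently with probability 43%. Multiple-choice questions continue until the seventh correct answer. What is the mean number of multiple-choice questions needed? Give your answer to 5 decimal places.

16.27907

Y = total multiple-choice questions until the seventh success; negative binomial with r=7, p=0.43.
E[Y] = r / p = 7 / 0.43 = 16.2790698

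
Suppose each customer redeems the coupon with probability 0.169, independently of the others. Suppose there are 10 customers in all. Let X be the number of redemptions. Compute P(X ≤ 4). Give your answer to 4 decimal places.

X ~ Binomial(10, 0.169); P(X ≤ 4) = Σ C(10,k) p^k (1−p)^(10−k) over k:
  k=0: C(10,0)·0.169^0·0.831^10 = 0.157040
  k=1: C(10,1)·0.169^1·0.831^9 = 0.319371
  k=2: C(10,2)·0.169^2·0.831^8 = 0.292277
  k=3: C(10,3)·0.169^3·0.831^7 = 0.158507
  k=4: C(10,4)·0.169^4·0.831^6 = 0.056412
Total = 0.983607

0.9836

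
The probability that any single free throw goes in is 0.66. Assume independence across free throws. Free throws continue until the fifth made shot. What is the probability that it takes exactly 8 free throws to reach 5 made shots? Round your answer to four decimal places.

0.1723

Y = trial on which the fifth success occurs; negative binomial, r=5, p=0.66.
P(Y=8) = C(7,4) · p^5 · (1−p)^3
= 35 · 0.12523 · 0.039304 = 0.172276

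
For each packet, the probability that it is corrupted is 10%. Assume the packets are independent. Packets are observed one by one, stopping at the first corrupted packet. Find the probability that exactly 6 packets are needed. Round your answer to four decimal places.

0.0590

Geometric (trials to first success), p = 0.10.
P(Y = 6) = (1−p)^5 · p = 0.59049 · 0.10 = 0.059049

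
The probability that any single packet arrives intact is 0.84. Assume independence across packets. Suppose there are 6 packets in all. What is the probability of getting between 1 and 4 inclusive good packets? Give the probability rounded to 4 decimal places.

0.2472

X ~ Binomial(6, 0.84); P(1 ≤ X ≤ 4) = Σ C(6,k) p^k (1−p)^(6−k) over k:
  k=1: C(6,1)·0.84^1·0.16^5 = 0.000528
  k=2: C(6,2)·0.84^2·0.16^4 = 0.006936
  k=3: C(6,3)·0.84^3·0.16^3 = 0.048554
  k=4: C(6,4)·0.84^4·0.16^2 = 0.191183
Total = 0.247202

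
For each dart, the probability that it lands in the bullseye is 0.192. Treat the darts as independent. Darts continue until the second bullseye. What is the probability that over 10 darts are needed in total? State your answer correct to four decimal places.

0.4004

Needing more than 10 darts ⇔ fewer than 2 successes in the first 10. With X ~ Binomial(10, 0.192), P(Y > 10) = P(X ≤ 1).
  k=0: C(10,0)·0.192^0·0.808^10 = 0.118608
  k=1: C(10,1)·0.192^1·0.808^9 = 0.281841
P(X ≤ 1) = 0.400448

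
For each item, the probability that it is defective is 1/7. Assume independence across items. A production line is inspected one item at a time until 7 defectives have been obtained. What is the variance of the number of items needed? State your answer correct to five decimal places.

Y = total items until the seventh success; negative binomial with r=7, p=0.142857.
Var(Y) = r(1−p)/p² = 7·0.857143 / 0.142857² = 294.0000000

294.00000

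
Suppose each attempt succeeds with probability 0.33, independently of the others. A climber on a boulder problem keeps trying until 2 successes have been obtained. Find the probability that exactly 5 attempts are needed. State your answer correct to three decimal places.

0.131

Y = trial on which the second success occurs; negative binomial, r=2, p=0.33.
P(Y=5) = C(4,1) · p^2 · (1−p)^3
= 4 · 0.1089 · 0.30076 = 0.13101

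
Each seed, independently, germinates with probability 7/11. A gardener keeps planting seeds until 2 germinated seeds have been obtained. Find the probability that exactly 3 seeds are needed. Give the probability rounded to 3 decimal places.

Y = trial on which the second success occurs; negative binomial, r=2, p=0.636364.
P(Y=3) = C(2,1) · p^2 · (1−p)^1
= 2 · 0.40496 · 0.36364 = 0.29452

0.295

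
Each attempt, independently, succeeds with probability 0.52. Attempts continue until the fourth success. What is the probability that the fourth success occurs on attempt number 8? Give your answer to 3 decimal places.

0.136

Y = trial on which the fourth success occurs; negative binomial, r=4, p=0.52.
P(Y=8) = C(7,3) · p^4 · (1−p)^4
= 35 · 0.073116 · 0.053084 = 0.13585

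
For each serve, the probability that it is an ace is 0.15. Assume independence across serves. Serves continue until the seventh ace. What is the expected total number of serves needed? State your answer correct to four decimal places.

46.6667

Y = total serves until the seventh success; negative binomial with r=7, p=0.15.
E[Y] = r / p = 7 / 0.15 = 46.666667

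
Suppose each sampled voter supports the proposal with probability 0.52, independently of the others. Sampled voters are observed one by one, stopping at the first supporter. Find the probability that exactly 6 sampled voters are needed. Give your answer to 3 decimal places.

0.013

Geometric (trials to first success), p = 0.52.
P(Y = 6) = (1−p)^5 · p = 0.02548 · 0.52 = 0.01325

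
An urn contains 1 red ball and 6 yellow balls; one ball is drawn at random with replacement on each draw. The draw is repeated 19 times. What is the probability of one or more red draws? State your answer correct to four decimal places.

0.9465

P(at least one) = 1 − P(none) = 1 − (1 − 0.142857)^19
= 1 − 0.053458 = 0.946542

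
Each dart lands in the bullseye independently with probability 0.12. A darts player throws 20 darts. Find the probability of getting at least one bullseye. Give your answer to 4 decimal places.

P(at least one) = 1 − P(none) = 1 − (1 − 0.12)^20
= 1 − 0.077563 = 0.922437

0.9224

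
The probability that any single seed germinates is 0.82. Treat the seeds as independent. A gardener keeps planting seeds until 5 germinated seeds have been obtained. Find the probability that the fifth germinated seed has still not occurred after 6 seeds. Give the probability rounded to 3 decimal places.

0.296

Needing more than 6 seeds ⇔ fewer than 5 successes in the first 6. With X ~ Binomial(6, 0.82), P(Y > 6) = P(X ≤ 4).
  k=0: C(6,0)·0.82^0·0.18^6 = 0.00003
  k=1: C(6,1)·0.82^1·0.18^5 = 0.00093
  k=2: C(6,2)·0.82^2·0.18^4 = 0.01059
  k=3: C(6,3)·0.82^3·0.18^3 = 0.06431
  k=4: C(6,4)·0.82^4·0.18^2 = 0.21973
P(X ≤ 4) = 0.29559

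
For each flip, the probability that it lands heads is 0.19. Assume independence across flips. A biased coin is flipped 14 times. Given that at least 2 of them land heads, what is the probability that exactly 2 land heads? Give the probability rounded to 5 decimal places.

0.33777

X ~ Binomial(14, 0.19). Want P(X=2 | X≥2) = P(X=2) / P(X≥2).
P(X=2) = C(14,2)·0.19^2·0.81^12 = 0.2620407
P(X≥2) = 1 − 0.0523348 − 0.1718648 = 0.7758005
Ratio = 0.2620407 / 0.7758005 = 0.3377682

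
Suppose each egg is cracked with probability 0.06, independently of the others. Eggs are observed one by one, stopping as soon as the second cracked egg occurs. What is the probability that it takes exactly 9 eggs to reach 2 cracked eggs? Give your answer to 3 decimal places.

0.019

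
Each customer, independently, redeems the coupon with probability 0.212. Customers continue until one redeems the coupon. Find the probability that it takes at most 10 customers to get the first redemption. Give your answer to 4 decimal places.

0.9077

Y = number of customers to the first success; geometric, p = 0.212.
P(Y ≤ 10) = 1 − (1−p)^10 = 1 − 0.092313 = 0.907687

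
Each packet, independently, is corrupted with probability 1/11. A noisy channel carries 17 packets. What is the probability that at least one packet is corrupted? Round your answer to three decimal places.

0.802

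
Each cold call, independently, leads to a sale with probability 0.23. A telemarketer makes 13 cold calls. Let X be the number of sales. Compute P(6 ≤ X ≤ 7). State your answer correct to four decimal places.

0.0529

X ~ Binomial(13, 0.23); P(6 ≤ X ≤ 7) = Σ C(13,k) p^k (1−p)^(13−k) over k:
  k=6: C(13,6)·0.23^6·0.77^7 = 0.040768
  k=7: C(13,7)·0.23^7·0.77^6 = 0.012177
Total = 0.052945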